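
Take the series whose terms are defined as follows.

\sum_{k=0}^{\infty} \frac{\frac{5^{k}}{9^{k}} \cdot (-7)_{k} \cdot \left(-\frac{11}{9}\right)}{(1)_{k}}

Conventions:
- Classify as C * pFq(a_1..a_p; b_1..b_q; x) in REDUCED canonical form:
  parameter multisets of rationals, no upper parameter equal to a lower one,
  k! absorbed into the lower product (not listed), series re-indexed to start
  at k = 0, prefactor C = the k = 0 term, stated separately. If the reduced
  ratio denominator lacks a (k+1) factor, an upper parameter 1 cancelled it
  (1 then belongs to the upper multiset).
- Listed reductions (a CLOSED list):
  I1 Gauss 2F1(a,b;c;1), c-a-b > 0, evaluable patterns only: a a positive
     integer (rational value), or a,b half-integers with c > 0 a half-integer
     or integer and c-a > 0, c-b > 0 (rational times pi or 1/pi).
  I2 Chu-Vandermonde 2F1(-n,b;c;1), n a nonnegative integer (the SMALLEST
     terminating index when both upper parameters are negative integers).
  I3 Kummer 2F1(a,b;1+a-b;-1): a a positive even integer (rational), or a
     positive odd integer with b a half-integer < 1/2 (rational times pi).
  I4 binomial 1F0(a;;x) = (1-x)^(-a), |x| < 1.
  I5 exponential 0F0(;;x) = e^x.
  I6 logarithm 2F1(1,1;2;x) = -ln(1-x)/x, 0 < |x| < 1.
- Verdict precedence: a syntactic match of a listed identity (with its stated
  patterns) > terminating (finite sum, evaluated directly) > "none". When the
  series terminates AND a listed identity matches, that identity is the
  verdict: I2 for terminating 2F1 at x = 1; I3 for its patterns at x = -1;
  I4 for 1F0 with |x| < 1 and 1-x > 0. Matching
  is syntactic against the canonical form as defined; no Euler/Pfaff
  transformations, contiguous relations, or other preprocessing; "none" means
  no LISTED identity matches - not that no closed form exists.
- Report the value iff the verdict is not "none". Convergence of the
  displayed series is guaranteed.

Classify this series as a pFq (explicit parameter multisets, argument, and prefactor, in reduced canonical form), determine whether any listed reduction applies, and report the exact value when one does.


Key observation: from the first term -\frac{11}{9}: (1)_k (C = -11/9, x = 5/9) is k! itself.
Term ratio: r(k) = \frac{5}{9} * (k-7) / [(k+1)] - rational in k, leading ratio \frac{5}{9}; with t_0 = -\frac{11}{9}, classification follows.

The series (x = \frac{5}{9}) is 1F0: upper {-7}, lower {-}, prefactor -\frac{11}{9}. Verdict: binomial (I4) applies (the 1F0 binomial series: exponent 7, x = \frac{5}{9}). Value: -\frac{180224}{43046721}.


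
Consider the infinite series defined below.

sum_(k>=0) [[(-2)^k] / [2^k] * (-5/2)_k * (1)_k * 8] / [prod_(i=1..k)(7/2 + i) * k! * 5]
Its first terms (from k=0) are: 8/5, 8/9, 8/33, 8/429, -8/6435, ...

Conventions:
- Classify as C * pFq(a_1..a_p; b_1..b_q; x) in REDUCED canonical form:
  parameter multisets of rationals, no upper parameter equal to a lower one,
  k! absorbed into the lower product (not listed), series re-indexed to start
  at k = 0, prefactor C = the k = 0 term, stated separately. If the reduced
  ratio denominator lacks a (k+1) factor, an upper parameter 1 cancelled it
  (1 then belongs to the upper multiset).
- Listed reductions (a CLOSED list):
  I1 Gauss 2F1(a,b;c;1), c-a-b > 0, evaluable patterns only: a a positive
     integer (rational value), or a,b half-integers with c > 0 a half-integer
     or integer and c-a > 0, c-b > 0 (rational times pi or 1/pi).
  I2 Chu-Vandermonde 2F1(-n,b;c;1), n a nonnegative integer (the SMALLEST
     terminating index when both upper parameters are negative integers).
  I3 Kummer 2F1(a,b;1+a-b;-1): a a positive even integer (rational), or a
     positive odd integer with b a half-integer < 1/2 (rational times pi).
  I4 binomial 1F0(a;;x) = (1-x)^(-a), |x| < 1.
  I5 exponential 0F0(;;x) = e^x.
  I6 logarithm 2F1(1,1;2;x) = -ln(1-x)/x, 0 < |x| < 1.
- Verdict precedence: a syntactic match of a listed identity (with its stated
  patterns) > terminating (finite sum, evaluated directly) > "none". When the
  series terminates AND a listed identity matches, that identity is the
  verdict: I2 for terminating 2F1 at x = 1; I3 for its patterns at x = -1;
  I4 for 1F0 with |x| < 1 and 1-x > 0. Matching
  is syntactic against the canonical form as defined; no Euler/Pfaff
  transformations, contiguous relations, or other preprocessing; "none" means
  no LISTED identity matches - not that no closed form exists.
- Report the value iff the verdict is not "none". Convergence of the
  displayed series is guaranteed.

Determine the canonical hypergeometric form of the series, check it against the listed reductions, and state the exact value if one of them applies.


At argument -1: a 2F1 with upper {-5/2, 1}, lower {9/2}, scaled by C = 8/5. Verdict: Kummer's theorem (I3) applies (x = -1; c = 9/2 equals 1+a-b for upper {-5/2, 1}: listed pattern). Sum: (7/8) * pi.

The tell: t_0 being 8/5, the constant factors (C = 8/5, x = -1) combine into one prefactor.
Consecutive-term ratio: r(k) = (-1) * (k-5/2) (k+1) / [(k+9/2) (k+1)] - rational in k. x = (-1); t_0 = 8/5; negate the roots.


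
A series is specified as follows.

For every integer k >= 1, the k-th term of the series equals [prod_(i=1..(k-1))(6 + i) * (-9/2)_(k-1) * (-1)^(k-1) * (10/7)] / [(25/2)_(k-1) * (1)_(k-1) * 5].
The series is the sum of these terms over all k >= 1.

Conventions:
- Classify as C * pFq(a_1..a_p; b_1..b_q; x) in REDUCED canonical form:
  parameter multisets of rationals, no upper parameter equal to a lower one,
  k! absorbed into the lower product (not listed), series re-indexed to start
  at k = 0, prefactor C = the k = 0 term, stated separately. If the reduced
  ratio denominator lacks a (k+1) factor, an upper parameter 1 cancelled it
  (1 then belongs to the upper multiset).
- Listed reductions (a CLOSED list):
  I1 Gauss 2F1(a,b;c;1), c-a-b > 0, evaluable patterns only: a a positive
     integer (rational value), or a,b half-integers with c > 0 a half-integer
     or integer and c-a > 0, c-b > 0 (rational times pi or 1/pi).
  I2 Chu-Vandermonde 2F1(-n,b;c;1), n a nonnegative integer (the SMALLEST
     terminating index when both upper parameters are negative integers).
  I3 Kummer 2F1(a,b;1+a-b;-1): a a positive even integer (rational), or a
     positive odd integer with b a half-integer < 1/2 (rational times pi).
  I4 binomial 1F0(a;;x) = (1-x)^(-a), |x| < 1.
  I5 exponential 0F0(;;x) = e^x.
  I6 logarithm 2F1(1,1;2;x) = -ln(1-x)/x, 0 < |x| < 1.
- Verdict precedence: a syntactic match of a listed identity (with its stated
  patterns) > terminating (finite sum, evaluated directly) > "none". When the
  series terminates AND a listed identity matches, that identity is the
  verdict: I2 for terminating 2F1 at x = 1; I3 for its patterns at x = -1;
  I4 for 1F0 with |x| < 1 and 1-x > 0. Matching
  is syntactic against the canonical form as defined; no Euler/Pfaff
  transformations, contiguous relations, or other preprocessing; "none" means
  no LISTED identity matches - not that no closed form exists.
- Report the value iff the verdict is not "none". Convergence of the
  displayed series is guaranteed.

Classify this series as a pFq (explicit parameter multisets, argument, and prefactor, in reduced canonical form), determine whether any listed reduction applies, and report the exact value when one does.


Reduced: x = -1, 2F1, upper = {-9/2, 7}, lower = {25/2}, C = 2/7. Verdict (x = -1): the Kummer evaluation I3 applies (x = -1; c = 25/2 equals 1+a-b for upper {-9/2, 7}: listed pattern). Its exact value is (47805615/67108864) * pi.

The tell: with t_0 = 2/7, the running product (C = 2/7, x = -1) telescopes to a rising factorial.
Adjacent-term ratio: r(k) = (-1) * (k-9/2) (k+7) / [(k+25/2) (k+1)] ; factor over Q: parameters, x = (-1), and C = 2/7.


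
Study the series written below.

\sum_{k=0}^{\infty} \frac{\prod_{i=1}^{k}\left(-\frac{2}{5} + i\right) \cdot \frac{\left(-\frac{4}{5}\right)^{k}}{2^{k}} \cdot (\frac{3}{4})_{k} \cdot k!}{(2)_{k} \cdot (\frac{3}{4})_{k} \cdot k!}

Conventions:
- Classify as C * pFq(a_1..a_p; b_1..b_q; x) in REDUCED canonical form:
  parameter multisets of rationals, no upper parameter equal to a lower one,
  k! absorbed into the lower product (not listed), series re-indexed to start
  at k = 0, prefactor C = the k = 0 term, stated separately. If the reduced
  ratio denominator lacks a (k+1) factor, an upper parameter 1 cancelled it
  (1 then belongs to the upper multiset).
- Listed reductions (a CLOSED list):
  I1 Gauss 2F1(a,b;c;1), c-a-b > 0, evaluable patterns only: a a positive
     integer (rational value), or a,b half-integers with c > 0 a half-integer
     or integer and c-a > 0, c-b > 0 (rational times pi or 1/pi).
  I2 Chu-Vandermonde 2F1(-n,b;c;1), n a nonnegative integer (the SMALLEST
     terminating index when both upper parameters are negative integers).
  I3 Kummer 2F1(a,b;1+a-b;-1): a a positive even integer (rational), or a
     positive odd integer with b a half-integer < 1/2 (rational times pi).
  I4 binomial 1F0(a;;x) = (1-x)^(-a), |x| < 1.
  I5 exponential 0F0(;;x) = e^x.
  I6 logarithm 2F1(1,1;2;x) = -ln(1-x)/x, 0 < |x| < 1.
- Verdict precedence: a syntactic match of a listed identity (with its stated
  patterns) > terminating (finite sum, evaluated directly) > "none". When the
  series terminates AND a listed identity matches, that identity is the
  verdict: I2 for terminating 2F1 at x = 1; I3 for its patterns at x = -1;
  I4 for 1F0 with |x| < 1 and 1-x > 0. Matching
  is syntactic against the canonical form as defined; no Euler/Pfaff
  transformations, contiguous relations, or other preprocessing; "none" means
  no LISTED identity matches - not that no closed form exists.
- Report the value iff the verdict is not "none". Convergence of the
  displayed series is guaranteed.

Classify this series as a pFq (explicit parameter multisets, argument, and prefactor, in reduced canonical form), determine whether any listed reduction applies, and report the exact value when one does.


Canonical form: C = 1 times 2F1 with upper {\frac{3}{5}, 1}, lower {2}, x = -\frac{2}{5}. Verdict: none - this 2F1 at x = -\frac{2}{5} matches no listed pattern, and upper {\frac{3}{5}, 1} holds no stopper.

Key step: t_0 being 1, the running product (C = 1) telescopes to a rising factorial.
Ratio: r(k) = -\frac{2}{5} * (k+\frac{3}{5}) (k+1) / [(k+2) (k+1)] ; factor over Q: parameters, x = -\frac{2}{5}, and C = 1.


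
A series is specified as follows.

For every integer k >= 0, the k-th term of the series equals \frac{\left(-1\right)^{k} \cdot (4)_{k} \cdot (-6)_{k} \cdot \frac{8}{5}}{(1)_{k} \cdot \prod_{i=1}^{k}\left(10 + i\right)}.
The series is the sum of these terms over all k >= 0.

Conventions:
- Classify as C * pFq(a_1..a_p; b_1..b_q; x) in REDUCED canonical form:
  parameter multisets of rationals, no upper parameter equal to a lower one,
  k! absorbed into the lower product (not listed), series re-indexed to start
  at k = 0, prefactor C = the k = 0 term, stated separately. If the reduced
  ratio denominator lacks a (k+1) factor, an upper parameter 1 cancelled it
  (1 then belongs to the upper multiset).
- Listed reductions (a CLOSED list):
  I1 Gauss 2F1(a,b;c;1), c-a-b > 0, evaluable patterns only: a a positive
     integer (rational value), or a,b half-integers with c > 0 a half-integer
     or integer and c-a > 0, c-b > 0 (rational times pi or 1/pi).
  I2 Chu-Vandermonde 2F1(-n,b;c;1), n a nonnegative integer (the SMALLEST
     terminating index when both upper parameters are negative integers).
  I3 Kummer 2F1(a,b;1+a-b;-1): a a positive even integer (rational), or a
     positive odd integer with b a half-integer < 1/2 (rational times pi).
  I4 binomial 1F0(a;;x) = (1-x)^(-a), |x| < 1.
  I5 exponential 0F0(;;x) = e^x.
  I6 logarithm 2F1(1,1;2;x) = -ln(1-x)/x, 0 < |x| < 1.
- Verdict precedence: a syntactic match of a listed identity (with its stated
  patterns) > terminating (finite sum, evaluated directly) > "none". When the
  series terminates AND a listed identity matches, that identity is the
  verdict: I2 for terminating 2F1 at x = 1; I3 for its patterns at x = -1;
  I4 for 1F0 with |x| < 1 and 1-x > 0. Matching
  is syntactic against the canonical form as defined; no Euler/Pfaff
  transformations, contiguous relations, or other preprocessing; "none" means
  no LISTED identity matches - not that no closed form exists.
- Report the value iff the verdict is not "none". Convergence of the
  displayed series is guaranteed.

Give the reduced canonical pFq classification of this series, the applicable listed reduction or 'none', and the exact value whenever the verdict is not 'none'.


With C = \frac{8}{5}: the canonical form is 2F1(-6, 4; 11; -1). Verdict: the Kummer evaluation I3 applies (x = -1; c = 11 equals 1+a-b for upper {-6, 4}: listed pattern). Its exact value is 12.

Structural cue: x = -1 and the lower running product (C = 8/5) is a rising factorial.
Consecutive-term ratio: r(k) = -1 * (k-6) (k+4) / [(k+11) (k+1)] - poly over poly, x = -1 from leading terms; C = \frac{8}{5} at k = 0.


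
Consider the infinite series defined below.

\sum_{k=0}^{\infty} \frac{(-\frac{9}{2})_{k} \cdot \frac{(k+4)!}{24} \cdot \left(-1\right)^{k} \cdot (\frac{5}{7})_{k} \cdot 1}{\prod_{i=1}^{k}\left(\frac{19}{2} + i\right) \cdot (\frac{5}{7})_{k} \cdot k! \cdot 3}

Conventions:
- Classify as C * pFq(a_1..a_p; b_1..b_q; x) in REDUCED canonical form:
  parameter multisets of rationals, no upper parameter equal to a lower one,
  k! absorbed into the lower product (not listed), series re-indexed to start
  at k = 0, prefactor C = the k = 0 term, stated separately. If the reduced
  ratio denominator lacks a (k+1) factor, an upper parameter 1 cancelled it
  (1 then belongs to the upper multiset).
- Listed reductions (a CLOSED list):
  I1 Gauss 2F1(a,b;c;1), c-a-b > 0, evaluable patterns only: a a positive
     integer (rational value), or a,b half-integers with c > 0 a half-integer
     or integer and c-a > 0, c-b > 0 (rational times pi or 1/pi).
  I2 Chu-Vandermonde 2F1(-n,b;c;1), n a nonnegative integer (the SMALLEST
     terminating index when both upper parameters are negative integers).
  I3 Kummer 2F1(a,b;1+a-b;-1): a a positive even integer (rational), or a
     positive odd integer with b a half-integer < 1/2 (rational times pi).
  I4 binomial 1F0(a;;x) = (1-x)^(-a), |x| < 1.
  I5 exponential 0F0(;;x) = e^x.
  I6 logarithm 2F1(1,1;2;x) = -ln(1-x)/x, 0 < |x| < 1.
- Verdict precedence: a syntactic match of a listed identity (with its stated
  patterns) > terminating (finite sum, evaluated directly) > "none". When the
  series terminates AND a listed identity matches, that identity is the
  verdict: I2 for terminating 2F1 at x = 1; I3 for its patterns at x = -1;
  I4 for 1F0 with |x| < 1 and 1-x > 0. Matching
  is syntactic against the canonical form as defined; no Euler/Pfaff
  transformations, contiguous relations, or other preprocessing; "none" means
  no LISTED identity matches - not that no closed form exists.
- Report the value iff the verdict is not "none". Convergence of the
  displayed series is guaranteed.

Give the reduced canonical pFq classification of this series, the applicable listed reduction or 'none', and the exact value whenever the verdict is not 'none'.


The tell: x = -1 and the parameter 5/7 appears in both the upper and lower lists and cancels.
Consecutive-term ratio: r(k) = -1 * (k-\frac{9}{2}) (k+5) / [(k+\frac{21}{2}) (k+1)] - poly over poly, x = -1 from leading terms; C = \frac{1}{3} at k = 0.

Canonical form: C = \frac{1}{3} times 2F1 with upper {-\frac{9}{2}, 5}, lower {\frac{21}{2}}, x = -1. Verdict: this is the Kummer evaluation I3 (x = -1; c = \frac{21}{2} equals 1+a-b for upper {-\frac{9}{2}, 5}: listed pattern). Its exact value is \frac{692835}{1048576} \cdot \pi.


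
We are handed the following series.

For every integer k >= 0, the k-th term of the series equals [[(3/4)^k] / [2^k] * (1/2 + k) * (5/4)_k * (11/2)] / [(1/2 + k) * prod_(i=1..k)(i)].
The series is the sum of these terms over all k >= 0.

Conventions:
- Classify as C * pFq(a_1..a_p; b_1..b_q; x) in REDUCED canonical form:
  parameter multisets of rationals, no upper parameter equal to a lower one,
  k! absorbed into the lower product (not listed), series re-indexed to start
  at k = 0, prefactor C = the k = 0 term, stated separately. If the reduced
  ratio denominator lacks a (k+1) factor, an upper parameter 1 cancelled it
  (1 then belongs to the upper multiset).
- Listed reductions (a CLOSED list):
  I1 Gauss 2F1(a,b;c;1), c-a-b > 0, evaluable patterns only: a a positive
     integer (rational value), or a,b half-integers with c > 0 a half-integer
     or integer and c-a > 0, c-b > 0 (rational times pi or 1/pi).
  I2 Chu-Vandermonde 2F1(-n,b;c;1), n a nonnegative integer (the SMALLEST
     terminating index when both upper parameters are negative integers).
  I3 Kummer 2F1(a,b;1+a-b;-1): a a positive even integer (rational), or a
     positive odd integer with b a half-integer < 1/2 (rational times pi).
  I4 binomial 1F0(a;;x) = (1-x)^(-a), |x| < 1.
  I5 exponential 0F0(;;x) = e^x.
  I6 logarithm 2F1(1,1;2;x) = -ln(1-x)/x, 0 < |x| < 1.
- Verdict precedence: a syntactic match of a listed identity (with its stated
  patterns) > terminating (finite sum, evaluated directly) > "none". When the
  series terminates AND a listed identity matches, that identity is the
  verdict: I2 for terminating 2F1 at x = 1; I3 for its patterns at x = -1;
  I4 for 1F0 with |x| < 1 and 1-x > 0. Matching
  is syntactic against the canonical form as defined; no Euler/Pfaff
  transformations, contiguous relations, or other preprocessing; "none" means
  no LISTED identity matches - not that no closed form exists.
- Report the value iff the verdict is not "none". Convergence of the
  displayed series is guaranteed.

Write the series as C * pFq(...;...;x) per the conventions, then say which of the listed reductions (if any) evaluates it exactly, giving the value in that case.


This is 11/2 * 1F0(5/4; -; 3/8) in reduced canonical form. Verdict at x = 3/8: binomial (I4) matches (the 1F0 binomial series: exponent -5/4, x = 3/8). Sum: (11/2) * (5/8)^(-5/4).

First insight: with t_0 = 11/2, the two k-th powers (C = 11/2) combine into one argument.
Consecutive-term ratio: r(k) = (3/8) * (k+5/4) / [(k+1)] - poly over poly, x = (3/8) from leading terms; C = 11/2 at k = 0.


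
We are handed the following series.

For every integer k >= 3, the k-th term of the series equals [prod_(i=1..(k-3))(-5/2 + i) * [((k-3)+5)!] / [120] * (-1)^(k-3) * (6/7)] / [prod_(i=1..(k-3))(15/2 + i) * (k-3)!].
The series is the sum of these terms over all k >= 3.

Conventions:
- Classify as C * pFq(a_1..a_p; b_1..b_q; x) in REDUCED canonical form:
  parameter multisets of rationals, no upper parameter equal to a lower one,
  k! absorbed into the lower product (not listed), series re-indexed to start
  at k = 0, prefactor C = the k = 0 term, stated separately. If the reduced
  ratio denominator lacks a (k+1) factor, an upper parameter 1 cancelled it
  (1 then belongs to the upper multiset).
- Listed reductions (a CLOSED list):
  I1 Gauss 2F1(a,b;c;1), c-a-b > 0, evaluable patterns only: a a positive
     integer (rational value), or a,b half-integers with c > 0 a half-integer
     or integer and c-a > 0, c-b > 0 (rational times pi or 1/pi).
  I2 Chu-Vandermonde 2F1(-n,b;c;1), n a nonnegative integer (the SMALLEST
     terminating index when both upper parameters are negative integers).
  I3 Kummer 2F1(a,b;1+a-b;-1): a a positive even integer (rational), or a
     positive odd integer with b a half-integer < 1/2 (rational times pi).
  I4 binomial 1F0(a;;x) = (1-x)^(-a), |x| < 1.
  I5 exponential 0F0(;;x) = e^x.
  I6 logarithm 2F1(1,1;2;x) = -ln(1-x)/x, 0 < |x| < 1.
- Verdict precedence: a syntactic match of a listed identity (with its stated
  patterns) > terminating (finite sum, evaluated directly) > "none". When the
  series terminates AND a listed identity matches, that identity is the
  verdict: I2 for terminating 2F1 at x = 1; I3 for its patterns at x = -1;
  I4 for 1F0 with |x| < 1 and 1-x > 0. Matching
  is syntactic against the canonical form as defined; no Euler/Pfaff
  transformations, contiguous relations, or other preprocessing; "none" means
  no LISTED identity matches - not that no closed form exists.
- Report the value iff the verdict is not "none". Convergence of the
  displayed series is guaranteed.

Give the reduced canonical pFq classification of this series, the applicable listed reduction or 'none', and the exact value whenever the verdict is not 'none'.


The series (x = -1) is 2F1: upper {-3/2, 6}, lower {17/2}, prefactor 6/7. Verdict: the Kummer evaluation I3 fires (x = -1; c = 17/2 equals 1+a-b for upper {-3/2, 6}: listed pattern). Its exact value is 429/224.

Key step: from the first term 6/7: the lower running product (prefactor 6/7) is a rising factorial.
Ratio: r(k) = (-1) * (k-3/2) (k+6) / [(k+17/2) (k+1)] - poly over poly, x = (-1) from leading terms; C = 6/7 at k = 0.


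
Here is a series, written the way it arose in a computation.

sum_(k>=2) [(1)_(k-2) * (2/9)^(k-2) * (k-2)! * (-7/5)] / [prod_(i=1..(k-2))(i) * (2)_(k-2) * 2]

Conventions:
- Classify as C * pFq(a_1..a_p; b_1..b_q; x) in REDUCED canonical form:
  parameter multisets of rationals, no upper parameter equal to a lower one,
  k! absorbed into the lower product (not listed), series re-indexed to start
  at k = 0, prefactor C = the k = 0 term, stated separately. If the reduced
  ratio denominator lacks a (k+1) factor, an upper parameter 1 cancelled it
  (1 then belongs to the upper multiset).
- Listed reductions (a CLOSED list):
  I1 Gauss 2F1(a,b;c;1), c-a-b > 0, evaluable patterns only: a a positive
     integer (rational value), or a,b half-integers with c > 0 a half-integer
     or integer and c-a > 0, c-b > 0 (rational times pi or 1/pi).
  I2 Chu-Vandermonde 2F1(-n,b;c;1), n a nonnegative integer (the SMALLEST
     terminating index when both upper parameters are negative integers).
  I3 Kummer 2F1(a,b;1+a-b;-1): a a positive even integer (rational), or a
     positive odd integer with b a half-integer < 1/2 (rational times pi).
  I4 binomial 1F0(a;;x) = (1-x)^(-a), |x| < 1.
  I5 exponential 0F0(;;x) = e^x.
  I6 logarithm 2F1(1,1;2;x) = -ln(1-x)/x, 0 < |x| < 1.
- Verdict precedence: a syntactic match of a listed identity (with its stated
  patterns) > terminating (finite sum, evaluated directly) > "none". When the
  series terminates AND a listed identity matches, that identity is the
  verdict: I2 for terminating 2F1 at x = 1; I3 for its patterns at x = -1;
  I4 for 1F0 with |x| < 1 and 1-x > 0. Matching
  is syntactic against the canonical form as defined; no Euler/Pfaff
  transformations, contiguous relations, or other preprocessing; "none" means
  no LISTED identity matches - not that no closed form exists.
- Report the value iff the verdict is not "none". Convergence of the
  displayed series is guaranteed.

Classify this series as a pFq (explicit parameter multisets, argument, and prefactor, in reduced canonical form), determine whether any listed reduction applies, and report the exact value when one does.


Prefactor -7/10, argument 2/9: 2F1 with upper {1, 1} over lower {2}. Verdict: the I6 logarithm reduction applies (the logarithm: parameters (1,1;2), x = 2/9). Value: (63/20) * ln(7/9).

The tell: with t_0 = -7/10, the factorial ratio (C = -7/10, x = 2/9) (k+a-1)!/(a-1)! is a rising factorial (a)_k.
Consecutive-term ratio: r(k) = (2/9) * (k+1) (k+1) / [(k+2) (k+1)] - rational in k, leading ratio (2/9); with t_0 = -7/10, classification follows.


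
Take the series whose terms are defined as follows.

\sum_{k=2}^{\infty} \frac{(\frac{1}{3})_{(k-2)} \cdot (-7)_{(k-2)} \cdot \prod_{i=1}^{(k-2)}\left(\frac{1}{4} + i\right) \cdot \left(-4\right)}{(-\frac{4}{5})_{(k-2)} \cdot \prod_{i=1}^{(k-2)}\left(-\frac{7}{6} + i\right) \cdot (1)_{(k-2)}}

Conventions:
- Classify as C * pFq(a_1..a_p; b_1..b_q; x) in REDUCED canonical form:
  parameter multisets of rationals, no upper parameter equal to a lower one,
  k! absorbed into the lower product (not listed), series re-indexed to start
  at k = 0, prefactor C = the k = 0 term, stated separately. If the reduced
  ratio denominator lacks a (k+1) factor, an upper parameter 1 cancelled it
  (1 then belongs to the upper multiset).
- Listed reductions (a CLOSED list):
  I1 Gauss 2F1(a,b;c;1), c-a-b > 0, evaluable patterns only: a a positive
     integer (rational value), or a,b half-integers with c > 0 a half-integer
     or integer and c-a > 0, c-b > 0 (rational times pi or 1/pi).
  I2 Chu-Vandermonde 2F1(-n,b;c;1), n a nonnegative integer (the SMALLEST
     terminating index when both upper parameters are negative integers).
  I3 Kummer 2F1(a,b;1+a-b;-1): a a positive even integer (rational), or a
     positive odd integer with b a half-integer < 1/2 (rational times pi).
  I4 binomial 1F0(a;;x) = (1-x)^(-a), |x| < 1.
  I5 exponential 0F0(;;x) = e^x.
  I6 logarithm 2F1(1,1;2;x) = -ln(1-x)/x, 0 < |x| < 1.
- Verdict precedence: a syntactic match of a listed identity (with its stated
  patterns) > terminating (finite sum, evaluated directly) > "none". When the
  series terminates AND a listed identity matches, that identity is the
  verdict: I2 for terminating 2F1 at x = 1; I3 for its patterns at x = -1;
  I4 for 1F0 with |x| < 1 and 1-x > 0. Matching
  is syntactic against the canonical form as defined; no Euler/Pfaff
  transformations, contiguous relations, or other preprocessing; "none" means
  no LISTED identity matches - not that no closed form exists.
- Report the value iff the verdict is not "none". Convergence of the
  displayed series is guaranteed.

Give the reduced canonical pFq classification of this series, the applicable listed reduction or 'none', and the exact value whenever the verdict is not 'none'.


Reduced: x = 1, 3F2, upper = {-7, \frac{1}{3}, \frac{5}{4}}, lower = {-\frac{4}{5}, -\frac{1}{6}}, C = -4. Verdict: terminating - upper -7 stops the sum at k = 7; the 8 terms are added exactly. Sum: \frac{112189691}{10330496}.

Key step: t_0 = -4 here, and (1)_k (C = -4, x = 1) is k! itself.
Ratio: r(k) = 1 * (k-7) (k+\frac{1}{3}) (k+\frac{5}{4}) / [(k-\frac{4}{5}) (k-\frac{1}{6}) (k+1)] - rational in k, leading ratio 1; with t_0 = -4, classification follows.


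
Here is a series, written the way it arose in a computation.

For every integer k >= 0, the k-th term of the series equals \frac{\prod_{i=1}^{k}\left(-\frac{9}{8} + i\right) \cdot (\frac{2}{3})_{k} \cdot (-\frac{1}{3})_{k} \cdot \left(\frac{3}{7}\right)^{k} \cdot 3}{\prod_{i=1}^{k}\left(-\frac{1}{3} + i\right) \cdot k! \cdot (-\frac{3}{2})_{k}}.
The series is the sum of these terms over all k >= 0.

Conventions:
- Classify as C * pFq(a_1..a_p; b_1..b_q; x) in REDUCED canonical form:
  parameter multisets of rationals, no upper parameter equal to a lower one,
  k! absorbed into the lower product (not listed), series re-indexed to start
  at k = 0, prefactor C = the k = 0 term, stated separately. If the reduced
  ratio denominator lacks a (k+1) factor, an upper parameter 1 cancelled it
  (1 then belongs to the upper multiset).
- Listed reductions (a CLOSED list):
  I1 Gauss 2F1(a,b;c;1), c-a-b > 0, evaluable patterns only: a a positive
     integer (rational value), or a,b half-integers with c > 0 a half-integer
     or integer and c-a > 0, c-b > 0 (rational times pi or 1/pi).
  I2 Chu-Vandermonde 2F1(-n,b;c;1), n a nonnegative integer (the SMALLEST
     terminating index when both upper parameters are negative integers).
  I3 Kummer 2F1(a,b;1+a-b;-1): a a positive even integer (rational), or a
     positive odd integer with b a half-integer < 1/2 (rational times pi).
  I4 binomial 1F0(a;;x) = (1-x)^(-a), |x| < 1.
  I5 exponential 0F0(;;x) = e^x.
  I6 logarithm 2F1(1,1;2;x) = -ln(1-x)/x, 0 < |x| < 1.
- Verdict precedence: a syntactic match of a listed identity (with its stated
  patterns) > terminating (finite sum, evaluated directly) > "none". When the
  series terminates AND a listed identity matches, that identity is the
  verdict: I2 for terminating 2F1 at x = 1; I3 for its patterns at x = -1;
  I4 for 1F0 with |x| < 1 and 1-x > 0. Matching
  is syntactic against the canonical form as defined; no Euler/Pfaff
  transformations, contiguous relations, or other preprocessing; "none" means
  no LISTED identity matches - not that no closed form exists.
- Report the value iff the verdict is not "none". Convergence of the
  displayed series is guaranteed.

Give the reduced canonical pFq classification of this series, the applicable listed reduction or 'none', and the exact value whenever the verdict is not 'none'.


Key step: x = \frac{3}{7} and the running product (C = 3, x = 3/7) telescopes to a rising factorial.
Consecutive-term ratio: r(k) = \frac{3}{7} * (k-\frac{1}{3}) (k-\frac{1}{8}) / [(k-\frac{3}{2}) (k+1)] - rational in k. x = \frac{3}{7}; t_0 = 3; negate the roots.

Reduced: x = \frac{3}{7}, 2F1, upper = {-\frac{1}{3}, -\frac{1}{8}}, lower = {-\frac{3}{2}}, C = 3. Verdict: none here - no I1-I6 shape fits x = \frac{3}{7} with lower {-\frac{3}{2}}.


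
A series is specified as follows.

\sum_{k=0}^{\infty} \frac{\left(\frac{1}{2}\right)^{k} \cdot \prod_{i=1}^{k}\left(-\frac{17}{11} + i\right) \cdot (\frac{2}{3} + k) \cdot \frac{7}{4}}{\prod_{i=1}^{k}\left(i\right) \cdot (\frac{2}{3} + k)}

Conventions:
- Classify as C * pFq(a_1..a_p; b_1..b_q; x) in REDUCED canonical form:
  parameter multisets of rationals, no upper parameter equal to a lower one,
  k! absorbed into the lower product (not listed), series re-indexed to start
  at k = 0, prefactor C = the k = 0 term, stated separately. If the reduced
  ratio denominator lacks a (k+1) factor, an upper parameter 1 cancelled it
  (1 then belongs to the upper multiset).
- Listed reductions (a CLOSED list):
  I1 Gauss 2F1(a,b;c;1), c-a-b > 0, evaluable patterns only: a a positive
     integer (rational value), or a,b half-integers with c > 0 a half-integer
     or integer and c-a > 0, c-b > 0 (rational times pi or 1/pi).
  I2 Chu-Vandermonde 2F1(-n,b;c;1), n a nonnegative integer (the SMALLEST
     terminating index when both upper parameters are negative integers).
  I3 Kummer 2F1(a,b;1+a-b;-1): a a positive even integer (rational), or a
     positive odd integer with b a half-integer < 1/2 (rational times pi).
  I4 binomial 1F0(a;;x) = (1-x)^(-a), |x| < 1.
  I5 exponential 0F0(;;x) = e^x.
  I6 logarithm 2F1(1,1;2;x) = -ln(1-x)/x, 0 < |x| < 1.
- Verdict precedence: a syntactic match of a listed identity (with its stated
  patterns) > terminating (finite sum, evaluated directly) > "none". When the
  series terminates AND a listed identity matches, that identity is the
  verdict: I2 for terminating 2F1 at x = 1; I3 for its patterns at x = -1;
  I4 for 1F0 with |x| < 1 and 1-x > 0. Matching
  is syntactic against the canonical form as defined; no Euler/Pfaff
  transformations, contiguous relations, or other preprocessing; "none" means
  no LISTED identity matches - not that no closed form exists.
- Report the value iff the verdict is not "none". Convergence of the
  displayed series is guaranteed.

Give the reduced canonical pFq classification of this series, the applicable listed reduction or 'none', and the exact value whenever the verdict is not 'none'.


With C = \frac{7}{4}: the canonical form is 1F0(-\frac{6}{11}; -; \frac{1}{2}). Verdict: binomial (I4) matches (the 1F0 binomial series: exponent 6/11, x = \frac{1}{2}). Its exact value is \frac{7}{4} \cdot \left(\frac{1}{2}\right)^{\frac{6}{11}}.

Key observation: with t_0 = \frac{7}{4}, the running product (prefactor 7/4) telescopes to a rising factorial.
Ratio: r(k) = \frac{1}{2} * (k-\frac{6}{11}) / [(k+1)] - poly over poly, x = \frac{1}{2} from leading terms; C = \frac{7}{4} at k = 0.


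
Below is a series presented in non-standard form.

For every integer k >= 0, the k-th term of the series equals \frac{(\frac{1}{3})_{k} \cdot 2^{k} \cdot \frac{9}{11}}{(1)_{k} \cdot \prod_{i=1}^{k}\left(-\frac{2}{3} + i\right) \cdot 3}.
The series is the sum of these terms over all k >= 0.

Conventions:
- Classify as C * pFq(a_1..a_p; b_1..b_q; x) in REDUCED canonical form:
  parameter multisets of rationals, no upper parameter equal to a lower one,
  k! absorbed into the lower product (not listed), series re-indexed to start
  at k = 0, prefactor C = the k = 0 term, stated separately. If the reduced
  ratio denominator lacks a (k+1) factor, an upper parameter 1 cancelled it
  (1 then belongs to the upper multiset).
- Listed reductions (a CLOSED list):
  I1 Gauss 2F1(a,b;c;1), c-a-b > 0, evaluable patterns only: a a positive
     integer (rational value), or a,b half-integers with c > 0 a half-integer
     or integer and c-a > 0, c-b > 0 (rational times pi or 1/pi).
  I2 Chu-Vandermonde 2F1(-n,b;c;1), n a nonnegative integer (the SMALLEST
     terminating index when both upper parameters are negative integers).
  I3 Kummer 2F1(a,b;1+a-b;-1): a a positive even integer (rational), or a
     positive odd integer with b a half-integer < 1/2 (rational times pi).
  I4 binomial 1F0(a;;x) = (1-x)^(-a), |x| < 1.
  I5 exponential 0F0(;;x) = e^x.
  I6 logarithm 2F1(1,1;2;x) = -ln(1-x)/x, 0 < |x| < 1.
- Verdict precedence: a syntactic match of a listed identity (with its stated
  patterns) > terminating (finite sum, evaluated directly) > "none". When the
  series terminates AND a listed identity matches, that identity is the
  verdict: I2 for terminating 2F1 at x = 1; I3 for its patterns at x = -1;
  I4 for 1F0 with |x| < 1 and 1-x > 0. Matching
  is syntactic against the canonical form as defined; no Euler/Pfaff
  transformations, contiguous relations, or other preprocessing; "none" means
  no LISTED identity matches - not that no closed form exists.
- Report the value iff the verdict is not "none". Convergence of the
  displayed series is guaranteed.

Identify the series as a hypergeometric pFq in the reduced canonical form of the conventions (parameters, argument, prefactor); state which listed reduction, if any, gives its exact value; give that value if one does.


At argument 2: a 0F0 with upper {-}, lower {-}, scaled by C = \frac{3}{11}. Verdict: the exponential series (I5) matches (the 0F0 exponential series at x = 2). Its exact value is \frac{3}{11} \cdot e^{2}.

Key step: t_0 = \frac{3}{11} here, and the lower running product (C = 3/11, x = 2) is a rising factorial.
Step ratio: r(k) = 2 * 1 / [(k+1)] - rational in k, leading ratio 2; with t_0 = \frac{3}{11}, classification follows.


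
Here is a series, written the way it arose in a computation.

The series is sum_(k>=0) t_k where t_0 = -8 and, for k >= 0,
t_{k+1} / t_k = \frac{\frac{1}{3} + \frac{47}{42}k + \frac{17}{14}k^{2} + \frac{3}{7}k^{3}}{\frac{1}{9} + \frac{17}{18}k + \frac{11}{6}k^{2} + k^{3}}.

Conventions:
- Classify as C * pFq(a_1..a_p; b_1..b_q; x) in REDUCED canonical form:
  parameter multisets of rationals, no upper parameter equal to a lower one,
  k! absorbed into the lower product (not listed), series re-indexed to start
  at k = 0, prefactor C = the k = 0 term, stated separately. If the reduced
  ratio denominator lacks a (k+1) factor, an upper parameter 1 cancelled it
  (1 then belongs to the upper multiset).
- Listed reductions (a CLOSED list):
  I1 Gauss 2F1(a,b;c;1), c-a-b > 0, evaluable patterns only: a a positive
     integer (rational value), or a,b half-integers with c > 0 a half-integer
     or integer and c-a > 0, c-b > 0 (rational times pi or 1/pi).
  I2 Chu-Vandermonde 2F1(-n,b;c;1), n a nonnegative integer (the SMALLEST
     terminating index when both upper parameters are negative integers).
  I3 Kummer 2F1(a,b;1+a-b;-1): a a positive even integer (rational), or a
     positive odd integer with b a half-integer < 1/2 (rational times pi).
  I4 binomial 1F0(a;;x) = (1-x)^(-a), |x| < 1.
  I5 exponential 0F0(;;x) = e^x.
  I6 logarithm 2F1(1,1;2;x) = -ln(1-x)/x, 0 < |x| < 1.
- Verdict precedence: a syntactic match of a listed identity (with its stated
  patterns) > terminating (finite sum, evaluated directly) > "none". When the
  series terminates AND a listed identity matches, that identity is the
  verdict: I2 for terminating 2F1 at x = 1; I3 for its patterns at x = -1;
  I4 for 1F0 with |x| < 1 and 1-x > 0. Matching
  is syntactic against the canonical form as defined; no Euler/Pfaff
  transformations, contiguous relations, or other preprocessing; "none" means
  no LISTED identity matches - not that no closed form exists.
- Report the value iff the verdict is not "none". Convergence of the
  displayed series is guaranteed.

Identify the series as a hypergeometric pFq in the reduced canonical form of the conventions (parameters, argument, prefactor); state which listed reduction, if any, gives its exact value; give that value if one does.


The series (x = \frac{3}{7}) is 2F1: upper {1, \frac{7}{6}}, lower {\frac{1}{6}}, prefactor -8. Verdict: none. No listed pattern accepts 2F1(1, \frac{7}{6}; \frac{1}{6}; \frac{3}{7}).

The tell: t_0 = -8 here, and cancel k + 2/3 from the displayed ratio first; then C = -8, x = 3/7.
Consecutive-term ratio: r(k) = \frac{3}{7} * (k+1) (k+\frac{7}{6}) / [(k+\frac{1}{6}) (k+1)] - rational in k, leading ratio \frac{3}{7}; with t_0 = -8, classification follows.


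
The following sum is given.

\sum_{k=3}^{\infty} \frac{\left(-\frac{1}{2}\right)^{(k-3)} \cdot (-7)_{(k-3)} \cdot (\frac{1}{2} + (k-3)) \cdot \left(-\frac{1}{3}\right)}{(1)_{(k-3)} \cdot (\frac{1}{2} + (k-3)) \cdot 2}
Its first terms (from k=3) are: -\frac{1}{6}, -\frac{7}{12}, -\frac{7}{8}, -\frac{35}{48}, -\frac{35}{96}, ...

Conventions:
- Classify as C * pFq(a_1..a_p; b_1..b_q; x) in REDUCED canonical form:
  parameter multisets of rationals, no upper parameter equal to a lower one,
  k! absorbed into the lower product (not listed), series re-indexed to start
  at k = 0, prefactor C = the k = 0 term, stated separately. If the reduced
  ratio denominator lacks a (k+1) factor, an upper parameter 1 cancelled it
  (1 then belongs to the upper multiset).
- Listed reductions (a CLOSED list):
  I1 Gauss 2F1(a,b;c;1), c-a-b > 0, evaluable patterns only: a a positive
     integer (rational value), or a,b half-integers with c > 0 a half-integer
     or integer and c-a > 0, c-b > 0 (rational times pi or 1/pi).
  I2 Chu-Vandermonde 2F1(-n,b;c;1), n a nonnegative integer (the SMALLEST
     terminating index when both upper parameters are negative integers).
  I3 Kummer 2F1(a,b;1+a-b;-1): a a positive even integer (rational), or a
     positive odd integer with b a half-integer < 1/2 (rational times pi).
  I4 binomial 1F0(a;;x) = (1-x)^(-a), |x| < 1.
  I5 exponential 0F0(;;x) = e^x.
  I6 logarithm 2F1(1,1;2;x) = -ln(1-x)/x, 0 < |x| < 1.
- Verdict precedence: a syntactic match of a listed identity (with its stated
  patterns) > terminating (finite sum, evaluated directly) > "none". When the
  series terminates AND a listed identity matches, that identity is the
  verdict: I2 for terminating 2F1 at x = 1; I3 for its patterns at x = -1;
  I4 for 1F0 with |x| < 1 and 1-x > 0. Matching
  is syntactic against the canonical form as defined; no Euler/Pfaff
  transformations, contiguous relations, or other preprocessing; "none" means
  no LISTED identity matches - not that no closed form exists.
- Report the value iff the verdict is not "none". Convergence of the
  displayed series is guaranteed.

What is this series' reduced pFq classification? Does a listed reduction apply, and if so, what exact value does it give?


Canonical form: C = -\frac{1}{6} times 1F0 with upper {-7}, lower {-}, x = -\frac{1}{2}. Verdict: binomial (I4) applies (the 1F0 binomial series: exponent 7, x = -\frac{1}{2}). Exact value: -\frac{729}{256}.

First insight: t_0 being -\frac{1}{6}, the factor k + 1/2 cancels (top and bottom), leaving C = -1/6, x = -1/2.
Adjacent-term ratio: r(k) = -\frac{1}{2} * (k-7) / [(k+1)] - rational in k. x = -\frac{1}{2}; t_0 = -\frac{1}{6}; negate the roots.


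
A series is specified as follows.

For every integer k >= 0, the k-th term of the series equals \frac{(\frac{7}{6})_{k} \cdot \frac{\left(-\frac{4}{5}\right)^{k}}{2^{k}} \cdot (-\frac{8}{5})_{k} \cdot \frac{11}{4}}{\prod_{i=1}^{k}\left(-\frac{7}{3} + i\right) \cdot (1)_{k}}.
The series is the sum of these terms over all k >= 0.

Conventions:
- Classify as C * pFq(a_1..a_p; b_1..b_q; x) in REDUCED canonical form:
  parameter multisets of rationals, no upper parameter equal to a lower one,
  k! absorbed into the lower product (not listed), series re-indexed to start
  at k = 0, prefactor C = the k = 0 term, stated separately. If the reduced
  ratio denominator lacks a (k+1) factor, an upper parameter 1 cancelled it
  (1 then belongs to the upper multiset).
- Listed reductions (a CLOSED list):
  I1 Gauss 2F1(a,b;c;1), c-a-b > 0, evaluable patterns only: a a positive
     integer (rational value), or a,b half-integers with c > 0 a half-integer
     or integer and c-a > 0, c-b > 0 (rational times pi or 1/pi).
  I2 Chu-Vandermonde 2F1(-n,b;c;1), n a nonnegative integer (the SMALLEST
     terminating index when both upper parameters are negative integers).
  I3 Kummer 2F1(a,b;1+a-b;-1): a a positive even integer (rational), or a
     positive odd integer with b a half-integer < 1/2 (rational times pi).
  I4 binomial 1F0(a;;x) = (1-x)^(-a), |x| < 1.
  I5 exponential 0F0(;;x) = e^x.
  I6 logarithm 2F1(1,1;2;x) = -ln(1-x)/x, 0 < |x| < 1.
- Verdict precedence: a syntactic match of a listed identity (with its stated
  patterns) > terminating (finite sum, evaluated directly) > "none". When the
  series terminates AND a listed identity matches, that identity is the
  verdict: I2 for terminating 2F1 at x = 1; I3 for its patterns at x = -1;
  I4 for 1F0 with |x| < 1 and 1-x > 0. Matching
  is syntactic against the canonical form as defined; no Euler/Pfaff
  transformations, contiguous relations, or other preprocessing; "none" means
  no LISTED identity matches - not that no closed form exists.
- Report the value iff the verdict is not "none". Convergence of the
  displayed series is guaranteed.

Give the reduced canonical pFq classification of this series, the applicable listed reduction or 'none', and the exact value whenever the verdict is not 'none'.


Prefactor \frac{11}{4}, argument -\frac{2}{5}: 2F1 with upper {-\frac{8}{5}, \frac{7}{6}} over lower {-\frac{4}{3}}. Verdict: none. No listed pattern accepts 2F1(-\frac{8}{5}, \frac{7}{6}; -\frac{4}{3}; -\frac{2}{5}).

Key step: x = -\frac{2}{5} and the two k-th powers (C = 11/4) combine into one argument.
Term ratio: r(k) = -\frac{2}{5} * (k-\frac{8}{5}) (k+\frac{7}{6}) / [(k-\frac{4}{3}) (k+1)] ; factor over Q: parameters, x = -\frac{2}{5}, and C = \frac{11}{4}.
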